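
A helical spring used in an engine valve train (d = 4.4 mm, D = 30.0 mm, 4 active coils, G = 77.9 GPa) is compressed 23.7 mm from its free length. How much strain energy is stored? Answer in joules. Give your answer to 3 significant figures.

k = Gd⁴/(8D³N_a) = (77.9×10³)(4.4⁴)/(8·30.0³·4) = 33.794 N/mm
U = ½kδ² = 0.5 × 33.794 × 23.7² = 9490.8 N·mm = 9.4908 J

9.49 J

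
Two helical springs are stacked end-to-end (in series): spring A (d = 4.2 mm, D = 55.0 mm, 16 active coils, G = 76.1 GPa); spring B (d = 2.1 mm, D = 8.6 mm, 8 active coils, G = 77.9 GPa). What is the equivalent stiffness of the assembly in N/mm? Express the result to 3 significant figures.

1.08 N/mm

k_A = Gd⁴/(8D³N_a) = (76.1×10³)(4.2⁴)/(8·55.0³·16) = 1.1119 N/mm
k_B = Gd⁴/(8D³N_a) = (77.9×10³)(2.1⁴)/(8·8.6³·8) = 37.217 N/mm
Series: 1/k_eq = 1/1.1119 + 1/37.217 = 0.92619; k_eq = 1.0797 N/mm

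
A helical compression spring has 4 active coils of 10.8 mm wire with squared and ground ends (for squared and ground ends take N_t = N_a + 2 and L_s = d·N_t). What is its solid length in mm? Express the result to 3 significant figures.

squared and ground ends: N_t = N_a + 2 = 4 + 2 = 6
L_s = d·N_t = 10.8 × 6 = 64.8 mm

64.8 mm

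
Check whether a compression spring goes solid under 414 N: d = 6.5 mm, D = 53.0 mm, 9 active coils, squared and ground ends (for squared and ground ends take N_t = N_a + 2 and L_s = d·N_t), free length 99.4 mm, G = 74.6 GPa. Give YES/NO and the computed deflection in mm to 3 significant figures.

YES, δ = 33.3 mm

k = Gd⁴/(8D³N_a) = (74.6×10³)(6.5⁴)/(8·53.0³·9) = 12.423 N/mm
N_t = 11; L_s = 6.5·11 = 71.5 mm; δ_solid = L₀ − L_s = 99.4 − 71.5 = 27.9 mm
δ = F/k = 414/12.423 = 33.325 mm
δ ≥ δ_solid → spring goes solid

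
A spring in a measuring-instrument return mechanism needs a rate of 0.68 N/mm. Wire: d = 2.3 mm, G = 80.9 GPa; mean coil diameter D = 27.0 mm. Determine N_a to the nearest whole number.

21

N_a = Gd⁴/(8D³k) = (80.9×10³ × 2.3⁴)/(8 × 27.0³ × 0.68)
    = 2.26391e+06 / 107076 = 21.14 → 21 coils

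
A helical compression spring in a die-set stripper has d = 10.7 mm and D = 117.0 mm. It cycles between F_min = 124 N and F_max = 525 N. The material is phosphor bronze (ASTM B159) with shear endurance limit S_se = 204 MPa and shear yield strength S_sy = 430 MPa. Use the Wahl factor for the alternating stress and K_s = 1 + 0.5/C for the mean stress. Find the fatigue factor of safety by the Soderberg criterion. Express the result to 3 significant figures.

C = D/d = 117.0/10.7 = 10.9346; K_W = (4C−1)/(4C−4)+0.615/C = 1.1317; K_s = 1+0.5/C = 1.0457
F_a = (F_max−F_min)/2 = 200.5 N; F_m = (F_max+F_min)/2 = 324.5 N
τ_a = K_W·8F_aD/(πd³) = 1.1317 × 48.763 = 55.187 MPa
τ_m = K_s·8F_mD/(πd³) = 1.0457 × 78.92 = 82.529 MPa
Soderberg: 1/n_f = τ_a/S_se + τ_m/S_sy = 55.187/204 + 82.529/430 = 0.27052 + 0.19193 = 0.46245
n_f = 1/0.46245 = 2.162

2.16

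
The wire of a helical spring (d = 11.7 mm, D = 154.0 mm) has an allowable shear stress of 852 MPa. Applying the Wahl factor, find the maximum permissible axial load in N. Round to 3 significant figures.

3140 N

C = D/d = 154.0/11.7 = 13.1624
K_W = (4C−1)/(4C−4) + 0.615/C = 51.650/48.650 + 0.0467 = 1.1084
τ_max = K·8FD/(πd³) → F_max = τ_allow·πd³/(8DK)
F_max = 852·π·11.7³/(8·154.0·1.1084) = 4.2869e+06/1365.5 = 3139.4 N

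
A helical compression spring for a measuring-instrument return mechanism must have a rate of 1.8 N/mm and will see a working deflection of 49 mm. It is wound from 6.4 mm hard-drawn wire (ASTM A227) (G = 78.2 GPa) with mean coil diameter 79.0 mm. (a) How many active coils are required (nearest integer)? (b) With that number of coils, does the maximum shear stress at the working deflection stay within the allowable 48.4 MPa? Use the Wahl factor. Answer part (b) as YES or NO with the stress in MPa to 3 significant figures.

(a) 18 coils; (b) NO, τ_max = 77.5 MPa

N_a = Gd⁴/(8D³k) = (78.2×10³)(6.4⁴)/(8·79.0³·1.8) = 18.48 → N_a = 18
Actual rate k = Gd⁴/(8D³·18) = 1.8479 N/mm
Working load F = kδ = 1.8479·49 = 90.548 N
C = 79.0/6.4 = 12.3438; K_W = (4C−1)/(4C−4)+0.615/C = 1.1159
τ_max = K_W·8FD/(πd³) = 1.1159·69.487 = 77.544 MPa
τ_max > 48.4 MPa → exceeds allowable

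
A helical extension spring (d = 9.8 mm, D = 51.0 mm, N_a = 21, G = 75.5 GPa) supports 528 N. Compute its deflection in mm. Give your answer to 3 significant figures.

16.9 mm

k = Gd⁴/(8D³N_a) = (75.5×10³)(9.8⁴)/(8·51.0³·21) = 31.249 N/mm
δ = F/k = 528 / 31.249 = 16.897 mm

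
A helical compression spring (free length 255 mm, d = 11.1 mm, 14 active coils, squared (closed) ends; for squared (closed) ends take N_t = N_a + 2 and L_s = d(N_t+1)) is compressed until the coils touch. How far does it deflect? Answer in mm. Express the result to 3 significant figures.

66.3 mm

N_t = 16; L_s = 11.1·17 = 188.7 mm
δ_solid = L₀ − L_s = 255 − 188.7 = 66.3 mm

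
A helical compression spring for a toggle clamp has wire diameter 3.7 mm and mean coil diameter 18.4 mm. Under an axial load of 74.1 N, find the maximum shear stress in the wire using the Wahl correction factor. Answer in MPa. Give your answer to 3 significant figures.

Spring index C = D/d = 18.4/3.7 = 4.9730
K_W = (4C−1)/(4C−4) + 0.615/C = 18.892/15.892 + 0.1237 = 1.3124
τ₀ = 8FD/(πd³) = 8·74.1·18.4/(π·3.7³) = 10907.5/159.13 = 68.544 MPa
τ_max = K·τ₀ = 1.3124 × 68.544 = 89.96 MPa

90.0 MPa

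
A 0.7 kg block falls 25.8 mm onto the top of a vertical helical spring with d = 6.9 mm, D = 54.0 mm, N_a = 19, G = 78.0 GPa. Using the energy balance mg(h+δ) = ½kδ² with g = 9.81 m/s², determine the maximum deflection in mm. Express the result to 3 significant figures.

7.92 mm

k = Gd⁴/(8D³N_a) = (78.0×10³)(6.9⁴)/(8·54.0³·19) = 7.387 N/mm
W = mg = 0.7 × 9.81 = 6.867 N
½kδ² − Wδ − Wh = 0 → δ = (W + √(W² + 2kWh))/k
δ = (6.867 + √(47.156 + 2617.48))/7.387 = (6.867 + 51.62)/7.387 = 7.9176 mm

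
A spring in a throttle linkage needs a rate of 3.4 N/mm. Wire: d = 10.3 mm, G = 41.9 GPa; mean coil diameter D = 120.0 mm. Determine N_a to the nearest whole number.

10

N_a = Gd⁴/(8D³k) = (41.9×10³ × 10.3⁴)/(8 × 120.0³ × 3.4)
    = 4.71588e+08 / 4.70016e+07 = 10.03 → 10 coils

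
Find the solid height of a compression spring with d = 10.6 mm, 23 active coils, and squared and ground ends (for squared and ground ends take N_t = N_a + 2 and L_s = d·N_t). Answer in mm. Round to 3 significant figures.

squared and ground ends: N_t = N_a + 2 = 23 + 2 = 25
L_s = d·N_t = 10.6 × 25 = 265 mm

265 mm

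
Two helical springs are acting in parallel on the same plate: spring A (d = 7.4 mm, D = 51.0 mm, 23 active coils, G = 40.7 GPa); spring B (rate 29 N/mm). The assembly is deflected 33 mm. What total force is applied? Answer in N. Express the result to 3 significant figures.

k_A = Gd⁴/(8D³N_a) = (40.7×10³)(7.4⁴)/(8·51.0³·23) = 5.0003 N/mm
Parallel: k_eq = 5.0003 + 29 = 34 N/mm
F = k_eq·δ = 34·33 = 1122 N

1120 N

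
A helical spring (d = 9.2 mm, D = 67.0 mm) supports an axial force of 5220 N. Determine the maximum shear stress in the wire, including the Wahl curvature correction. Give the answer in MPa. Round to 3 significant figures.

1380 MPa

Spring index C = D/d = 67.0/9.2 = 7.2826
K_W = (4C−1)/(4C−4) + 0.615/C = 28.130/25.130 + 0.0844 = 1.2038
τ₀ = 8FD/(πd³) = 8·5220·67.0/(π·9.2³) = 2.79792e+06/2446.3 = 1143.7 MPa
τ_max = K·τ₀ = 1.2038 × 1143.7 = 1376.8 MPa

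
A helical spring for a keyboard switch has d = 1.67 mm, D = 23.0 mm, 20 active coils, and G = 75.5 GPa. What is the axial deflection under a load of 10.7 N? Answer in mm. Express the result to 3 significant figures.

k = Gd⁴/(8D³N_a) = (75.5×10³)(1.67⁴)/(8·23.0³·20) = 0.30165 N/mm
δ = F/k = 10.7 / 0.30165 = 35.471 mm

35.5 mm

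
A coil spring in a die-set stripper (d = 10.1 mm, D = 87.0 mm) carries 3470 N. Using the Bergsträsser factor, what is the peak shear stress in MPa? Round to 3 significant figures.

Spring index C = D/d = 87.0/10.1 = 8.6139
K_B = (4C+2)/(4C−3) = 36.455/31.455 = 1.1590
τ₀ = 8FD/(πd³) = 8·3470·87.0/(π·10.1³) = 2.41512e+06/3236.8 = 746.15 MPa
τ_max = K·τ₀ = 1.1590 × 746.15 = 864.75 MPa

865 MPa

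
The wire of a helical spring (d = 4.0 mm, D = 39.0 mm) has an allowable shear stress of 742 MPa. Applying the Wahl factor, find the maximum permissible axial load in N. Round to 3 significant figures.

416 N

C = D/d = 39.0/4.0 = 9.7500
K_W = (4C−1)/(4C−4) + 0.615/C = 38.000/35.000 + 0.0631 = 1.1488
τ_max = K·8FD/(πd³) → F_max = τ_allow·πd³/(8DK)
F_max = 742·π·4.0³/(8·39.0·1.1488) = 1.4919e+05/358.42 = 416.23 N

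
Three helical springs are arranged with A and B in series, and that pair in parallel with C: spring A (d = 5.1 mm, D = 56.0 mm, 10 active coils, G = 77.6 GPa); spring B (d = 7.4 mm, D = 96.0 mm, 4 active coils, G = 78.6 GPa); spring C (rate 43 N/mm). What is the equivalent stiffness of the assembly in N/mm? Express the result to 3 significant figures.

k_A = Gd⁴/(8D³N_a) = (77.6×10³)(5.1⁴)/(8·56.0³·10) = 3.7367 N/mm
k_B = Gd⁴/(8D³N_a) = (78.6×10³)(7.4⁴)/(8·96.0³·4) = 8.325 N/mm
Springs A,B series: k_AB = 1/(1/3.7367+1/8.325) = 2.5791 N/mm; parallel with C: k_eq = 2.5791+43 = 45.579 N/mm

45.6 N/mm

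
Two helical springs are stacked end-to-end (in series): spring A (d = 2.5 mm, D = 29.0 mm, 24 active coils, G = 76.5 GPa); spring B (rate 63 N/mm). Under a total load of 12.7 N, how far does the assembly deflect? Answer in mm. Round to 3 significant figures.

20.1 mm

k_A = Gd⁴/(8D³N_a) = (76.5×10³)(2.5⁴)/(8·29.0³·24) = 0.63816 N/mm
Series: 1/k_eq = 1/0.63816 + 1/63 = 1.5829; k_eq = 0.63176 N/mm
δ = F/k_eq = 12.7/0.63176 = 20.103 mm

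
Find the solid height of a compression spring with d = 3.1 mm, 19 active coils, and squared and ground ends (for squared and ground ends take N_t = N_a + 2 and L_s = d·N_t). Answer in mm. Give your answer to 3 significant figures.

65.1 mm

squared and ground ends: N_t = N_a + 2 = 19 + 2 = 21
L_s = d·N_t = 3.1 × 21 = 65.1 mm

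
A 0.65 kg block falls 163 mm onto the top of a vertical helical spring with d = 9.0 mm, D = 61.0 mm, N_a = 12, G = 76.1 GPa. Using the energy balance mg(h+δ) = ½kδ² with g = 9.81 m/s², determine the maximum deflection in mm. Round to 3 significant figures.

9.81 mm

k = Gd⁴/(8D³N_a) = (76.1×10³)(9.0⁴)/(8·61.0³·12) = 22.914 N/mm
W = mg = 0.65 × 9.81 = 6.3765 N
½kδ² − Wδ − Wh = 0 → δ = (W + √(W² + 2kWh))/k
δ = (6.3765 + √(40.66 + 47631.5))/22.914 = (6.3765 + 218.34)/22.914 = 9.8071 mm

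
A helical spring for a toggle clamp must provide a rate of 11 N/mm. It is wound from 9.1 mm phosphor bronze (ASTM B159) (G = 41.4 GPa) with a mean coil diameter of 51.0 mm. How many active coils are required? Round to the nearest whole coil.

N_a = Gd⁴/(8D³k) = (41.4×10³ × 9.1⁴)/(8 × 51.0³ × 11)
    = 2.839e+08 / 1.16733e+07 = 24.32 → 24 coils

24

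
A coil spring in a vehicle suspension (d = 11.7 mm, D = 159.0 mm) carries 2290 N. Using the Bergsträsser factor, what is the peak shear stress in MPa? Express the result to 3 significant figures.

635 MPa

Spring index C = D/d = 159.0/11.7 = 13.5897
K_B = (4C+2)/(4C−3) = 56.359/51.359 = 1.0974
τ₀ = 8FD/(πd³) = 8·2290·159.0/(π·11.7³) = 2.91288e+06/5031.6 = 578.92 MPa
τ_max = K·τ₀ = 1.0974 × 578.92 = 635.28 MPa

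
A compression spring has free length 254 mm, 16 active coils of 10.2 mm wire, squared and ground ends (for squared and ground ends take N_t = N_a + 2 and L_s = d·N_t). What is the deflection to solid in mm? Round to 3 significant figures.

70.4 mm

N_t = 18; L_s = 10.2·18 = 183.6 mm
δ_solid = L₀ − L_s = 254 − 183.6 = 70.4 mm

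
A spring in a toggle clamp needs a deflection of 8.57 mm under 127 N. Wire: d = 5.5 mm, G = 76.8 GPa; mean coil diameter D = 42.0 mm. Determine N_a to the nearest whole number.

8

Required rate k = F/δ = 127/8.57 = 14.819 N/mm
N_a = Gd⁴/(8D³k) = (76.8×10³ × 5.5⁴)/(8 × 42.0³ × 14.819)
    = 7.02768e+07 / 8.78336e+06 = 8.001 → 8 coils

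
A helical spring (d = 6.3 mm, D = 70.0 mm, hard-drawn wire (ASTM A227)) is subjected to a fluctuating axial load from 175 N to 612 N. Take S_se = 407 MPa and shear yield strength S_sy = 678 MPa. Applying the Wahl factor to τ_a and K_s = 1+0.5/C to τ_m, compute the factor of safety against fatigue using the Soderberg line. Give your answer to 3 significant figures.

C = D/d = 70.0/6.3 = 11.1111; K_W = (4C−1)/(4C−4)+0.615/C = 1.1295; K_s = 1+0.5/C = 1.0450
F_a = (F_max−F_min)/2 = 218.5 N; F_m = (F_max+F_min)/2 = 393.5 N
τ_a = K_W·8F_aD/(πd³) = 1.1295 × 155.76 = 175.94 MPa
τ_m = K_s·8F_mD/(πd³) = 1.0450 × 280.52 = 293.14 MPa
Soderberg: 1/n_f = τ_a/S_se + τ_m/S_sy = 175.94/407 + 293.14/678 = 0.43228 + 0.43236 = 0.86465
n_f = 1/0.86465 = 1.157

1.16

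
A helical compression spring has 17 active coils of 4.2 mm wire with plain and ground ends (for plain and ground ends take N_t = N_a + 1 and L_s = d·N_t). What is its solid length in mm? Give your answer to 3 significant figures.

75.6 mm

plain and ground ends: N_t = N_a + 1 = 17 + 1 = 18
L_s = d·N_t = 4.2 × 18 = 75.6 mm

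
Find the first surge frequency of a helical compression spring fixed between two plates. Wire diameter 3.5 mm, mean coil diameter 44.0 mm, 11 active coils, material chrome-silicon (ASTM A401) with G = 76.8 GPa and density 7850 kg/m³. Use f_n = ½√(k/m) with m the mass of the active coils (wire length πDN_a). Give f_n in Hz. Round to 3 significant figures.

57.9 Hz

k = Gd⁴/(8D³N_a) = (76.8×10³)(3.5⁴)/(8·44.0³·11) = 1.5374 N/mm = 1537.4 N/m
Wire length L = πDN_a = π·44.0·11 = 1520.5 mm
m = ρ·(πd²/4)·L = 7850 × 9.6211×10⁻⁶ m² × 1.5205 m = 0.11484 kg
f_n = ½√(k/m) = 0.5·√(1537.4/0.11484) = 0.5·√(13388) = 57.852 Hz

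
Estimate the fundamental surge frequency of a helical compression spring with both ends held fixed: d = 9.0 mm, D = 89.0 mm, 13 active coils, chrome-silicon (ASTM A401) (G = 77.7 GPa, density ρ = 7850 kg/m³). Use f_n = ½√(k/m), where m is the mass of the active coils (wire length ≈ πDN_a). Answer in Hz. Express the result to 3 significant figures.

30.9 Hz

k = Gd⁴/(8D³N_a) = (77.7×10³)(9.0⁴)/(8·89.0³·13) = 6.9532 N/mm = 6953.2 N/m
Wire length L = πDN_a = π·89.0·13 = 3634.8 mm
m = ρ·(πd²/4)·L = 7850 × 63.617×10⁻⁶ m² × 3.6348 m = 1.8152 kg
f_n = ½√(k/m) = 0.5·√(6953.2/1.8152) = 0.5·√(3830.5) = 30.946 Hz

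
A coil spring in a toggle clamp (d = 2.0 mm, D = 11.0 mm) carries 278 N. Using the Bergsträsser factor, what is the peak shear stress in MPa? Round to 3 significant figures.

1230 MPa

Spring index C = D/d = 11.0/2.0 = 5.5000
K_B = (4C+2)/(4C−3) = 24.000/19.000 = 1.2632
τ₀ = 8FD/(πd³) = 8·278·11.0/(π·2.0³) = 24464/25.133 = 973.39 MPa
τ_max = K·τ₀ = 1.2632 × 973.39 = 1229.5 MPa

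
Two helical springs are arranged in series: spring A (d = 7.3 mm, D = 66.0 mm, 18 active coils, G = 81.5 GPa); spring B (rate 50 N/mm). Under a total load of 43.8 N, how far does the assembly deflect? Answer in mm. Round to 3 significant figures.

8.71 mm

k_A = Gd⁴/(8D³N_a) = (81.5×10³)(7.3⁴)/(8·66.0³·18) = 5.5906 N/mm
Series: 1/k_eq = 1/5.5906 + 1/50 = 0.19887; k_eq = 5.0283 N/mm
δ = F/k_eq = 43.8/5.0283 = 8.7106 mm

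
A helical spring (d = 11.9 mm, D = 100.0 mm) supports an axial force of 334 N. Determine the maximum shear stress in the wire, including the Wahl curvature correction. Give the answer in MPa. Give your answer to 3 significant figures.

59.3 MPa

Spring index C = D/d = 100.0/11.9 = 8.4034
K_W = (4C−1)/(4C−4) + 0.615/C = 32.613/29.613 + 0.0732 = 1.1745
τ₀ = 8FD/(πd³) = 8·334·100.0/(π·11.9³) = 267200/5294.1 = 50.471 MPa
τ_max = K·τ₀ = 1.1745 × 50.471 = 59.278 MPa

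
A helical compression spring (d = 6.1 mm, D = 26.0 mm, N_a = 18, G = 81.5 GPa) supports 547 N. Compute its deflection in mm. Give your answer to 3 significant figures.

12.3 mm

k = Gd⁴/(8D³N_a) = (81.5×10³)(6.1⁴)/(8·26.0³·18) = 44.586 N/mm
δ = F/k = 547 / 44.586 = 12.269 mm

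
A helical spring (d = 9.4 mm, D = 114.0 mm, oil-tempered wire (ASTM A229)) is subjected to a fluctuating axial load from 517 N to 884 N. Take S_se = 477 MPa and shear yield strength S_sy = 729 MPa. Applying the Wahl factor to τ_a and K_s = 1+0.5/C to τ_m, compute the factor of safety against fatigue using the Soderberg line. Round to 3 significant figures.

2.00

C = D/d = 114.0/9.4 = 12.1277; K_W = (4C−1)/(4C−4)+0.615/C = 1.1181; K_s = 1+0.5/C = 1.0412
F_a = (F_max−F_min)/2 = 183.5 N; F_m = (F_max+F_min)/2 = 700.5 N
τ_a = K_W·8F_aD/(πd³) = 1.1181 × 64.135 = 71.71 MPa
τ_m = K_s·8F_mD/(πd³) = 1.0412 × 244.83 = 254.93 MPa
Soderberg: 1/n_f = τ_a/S_se + τ_m/S_sy = 71.71/477 + 254.93/729 = 0.15034 + 0.34969 = 0.50003
n_f = 1/0.50003 = 2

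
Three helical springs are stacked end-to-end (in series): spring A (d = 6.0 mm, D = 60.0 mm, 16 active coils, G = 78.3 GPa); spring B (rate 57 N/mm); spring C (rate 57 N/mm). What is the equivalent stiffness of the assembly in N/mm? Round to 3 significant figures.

3.25 N/mm

k_A = Gd⁴/(8D³N_a) = (78.3×10³)(6.0⁴)/(8·60.0³·16) = 3.6703 N/mm
Series: 1/k_eq = 1/3.6703 + 1/57 + 1/57 = 0.30754; k_eq = 3.2516 N/mm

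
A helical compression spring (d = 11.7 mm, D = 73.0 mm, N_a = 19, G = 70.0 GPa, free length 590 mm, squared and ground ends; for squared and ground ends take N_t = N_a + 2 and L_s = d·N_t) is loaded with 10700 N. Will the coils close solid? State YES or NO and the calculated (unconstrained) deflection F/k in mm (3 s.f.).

k = Gd⁴/(8D³N_a) = (70.0×10³)(11.7⁴)/(8·73.0³·19) = 22.183 N/mm
N_t = 21; L_s = 11.7·21 = 245.7 mm; δ_solid = L₀ − L_s = 590 − 245.7 = 344.3 mm
δ = F/k = 10700/22.183 = 482.34 mm
δ ≥ δ_solid → spring goes solid

YES, δ = 482 mm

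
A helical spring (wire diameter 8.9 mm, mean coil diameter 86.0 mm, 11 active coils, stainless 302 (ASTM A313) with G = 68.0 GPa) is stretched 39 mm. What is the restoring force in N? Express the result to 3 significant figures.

k = Gd⁴/(8D³N_a) = (68.0×10³)(8.9⁴)/(8·86.0³·11) = 7.6224 N/mm
F = k·δ = 7.6224 × 39 = 297.27 N

297 N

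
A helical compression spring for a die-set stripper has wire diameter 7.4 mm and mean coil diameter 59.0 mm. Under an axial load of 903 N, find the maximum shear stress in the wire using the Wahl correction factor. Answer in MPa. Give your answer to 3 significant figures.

Spring index C = D/d = 59.0/7.4 = 7.9730
K_W = (4C−1)/(4C−4) + 0.615/C = 30.892/27.892 + 0.0771 = 1.1847
τ₀ = 8FD/(πd³) = 8·903·59.0/(π·7.4³) = 426216/1273 = 334.8 MPa
τ_max = K·τ₀ = 1.1847 × 334.8 = 396.63 MPa

397 MPa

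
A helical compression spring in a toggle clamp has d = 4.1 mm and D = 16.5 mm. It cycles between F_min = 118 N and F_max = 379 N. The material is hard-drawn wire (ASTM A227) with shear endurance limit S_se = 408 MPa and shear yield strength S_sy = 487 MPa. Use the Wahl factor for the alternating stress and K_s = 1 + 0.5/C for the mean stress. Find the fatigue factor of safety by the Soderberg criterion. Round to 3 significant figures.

C = D/d = 16.5/4.1 = 4.0244; K_W = (4C−1)/(4C−4)+0.615/C = 1.4008; K_s = 1+0.5/C = 1.1242
F_a = (F_max−F_min)/2 = 130.5 N; F_m = (F_max+F_min)/2 = 248.5 N
τ_a = K_W·8F_aD/(πd³) = 1.4008 × 79.558 = 111.44 MPa
τ_m = K_s·8F_mD/(πd³) = 1.1242 × 151.5 = 170.32 MPa
Soderberg: 1/n_f = τ_a/S_se + τ_m/S_sy = 111.44/408 + 170.32/487 = 0.27315 + 0.34973 = 0.62288
n_f = 1/0.62288 = 1.605

1.61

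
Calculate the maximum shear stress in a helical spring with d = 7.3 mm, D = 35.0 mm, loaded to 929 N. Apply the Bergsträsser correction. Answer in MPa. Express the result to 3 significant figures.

Spring index C = D/d = 35.0/7.3 = 4.7945
K_B = (4C+2)/(4C−3) = 21.178/16.178 = 1.3091
τ₀ = 8FD/(πd³) = 8·929·35.0/(π·7.3³) = 260120/1222.1 = 212.84 MPa
τ_max = K·τ₀ = 1.3091 × 212.84 = 278.62 MPa

279 MPa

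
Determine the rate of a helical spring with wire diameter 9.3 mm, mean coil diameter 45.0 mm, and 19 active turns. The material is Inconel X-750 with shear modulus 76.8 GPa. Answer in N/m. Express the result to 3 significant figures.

41500 N/m

k = Gd⁴/(8D³N_a) = (76.8×10³ × 9.3⁴) / (8 × 45.0³ × 19)
  = 5.74504e+08 / 1.3851e+07 = 41.477 N/mm = 41477 N/m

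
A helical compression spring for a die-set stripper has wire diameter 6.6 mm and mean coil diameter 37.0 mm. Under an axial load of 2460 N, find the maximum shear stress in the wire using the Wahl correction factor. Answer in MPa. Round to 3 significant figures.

Spring index C = D/d = 37.0/6.6 = 5.6061
K_W = (4C−1)/(4C−4) + 0.615/C = 21.424/18.424 + 0.1097 = 1.2725
τ₀ = 8FD/(πd³) = 8·2460·37.0/(π·6.6³) = 728160/903.2 = 806.2 MPa
τ_max = K·τ₀ = 1.2725 × 806.2 = 1025.9 MPa

1030 MPa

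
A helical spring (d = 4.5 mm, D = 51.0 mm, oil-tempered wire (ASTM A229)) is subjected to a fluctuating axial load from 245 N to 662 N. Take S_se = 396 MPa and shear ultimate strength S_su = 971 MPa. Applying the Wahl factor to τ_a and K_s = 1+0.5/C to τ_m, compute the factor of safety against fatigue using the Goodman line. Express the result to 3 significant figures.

0.649

C = D/d = 51.0/4.5 = 11.3333; K_W = (4C−1)/(4C−4)+0.615/C = 1.1268; K_s = 1+0.5/C = 1.0441
F_a = (F_max−F_min)/2 = 208.5 N; F_m = (F_max+F_min)/2 = 453.5 N
τ_a = K_W·8F_aD/(πd³) = 1.1268 × 297.15 = 334.84 MPa
τ_m = K_s·8F_mD/(πd³) = 1.0441 × 646.32 = 674.84 MPa
Goodman: 1/n_f = τ_a/S_se + τ_m/S_su = 334.84/396 + 674.84/971 = 0.84557 + 0.69499 = 1.5406
n_f = 1/1.5406 = 0.6491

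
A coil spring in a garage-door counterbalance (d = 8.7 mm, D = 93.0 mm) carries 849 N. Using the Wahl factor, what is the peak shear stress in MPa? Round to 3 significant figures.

Spring index C = D/d = 93.0/8.7 = 10.6897
K_W = (4C−1)/(4C−4) + 0.615/C = 41.759/38.759 + 0.0575 = 1.1349
τ₀ = 8FD/(πd³) = 8·849·93.0/(π·8.7³) = 631656/2068.7 = 305.33 MPa
τ_max = K·τ₀ = 1.1349 × 305.33 = 346.53 MPa

347 MPa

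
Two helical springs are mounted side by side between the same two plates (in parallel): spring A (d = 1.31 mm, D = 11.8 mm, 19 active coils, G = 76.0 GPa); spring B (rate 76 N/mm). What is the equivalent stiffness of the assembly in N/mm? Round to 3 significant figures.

76.9 N/mm

k_A = Gd⁴/(8D³N_a) = (76.0×10³)(1.31⁴)/(8·11.8³·19) = 0.89621 N/mm
Parallel: k_eq = 0.89621 + 76 = 76.896 N/mm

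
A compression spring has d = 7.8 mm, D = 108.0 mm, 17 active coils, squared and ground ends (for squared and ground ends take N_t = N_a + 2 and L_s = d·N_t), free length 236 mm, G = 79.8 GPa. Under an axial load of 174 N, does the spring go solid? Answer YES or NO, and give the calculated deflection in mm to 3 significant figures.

YES, δ = 101 mm

k = Gd⁴/(8D³N_a) = (79.8×10³)(7.8⁴)/(8·108.0³·17) = 1.7241 N/mm
N_t = 19; L_s = 7.8·19 = 148.2 mm; δ_solid = L₀ − L_s = 236 − 148.2 = 87.8 mm
δ = F/k = 174/1.7241 = 100.92 mm
δ ≥ δ_solid → spring goes solid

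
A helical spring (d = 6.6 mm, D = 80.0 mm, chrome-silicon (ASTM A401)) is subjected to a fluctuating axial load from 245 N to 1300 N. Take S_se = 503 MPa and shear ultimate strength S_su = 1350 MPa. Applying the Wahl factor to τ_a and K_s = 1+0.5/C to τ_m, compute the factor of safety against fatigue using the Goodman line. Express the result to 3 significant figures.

C = D/d = 80.0/6.6 = 12.1212; K_W = (4C−1)/(4C−4)+0.615/C = 1.1182; K_s = 1+0.5/C = 1.0413
F_a = (F_max−F_min)/2 = 527.5 N; F_m = (F_max+F_min)/2 = 772.5 N
τ_a = K_W·8F_aD/(πd³) = 1.1182 × 373.78 = 417.96 MPa
τ_m = K_s·8F_mD/(πd³) = 1.0413 × 547.39 = 569.97 MPa
Goodman: 1/n_f = τ_a/S_se + τ_m/S_su = 417.96/503 + 569.97/1350 = 0.83093 + 0.42220 = 1.2531
n_f = 1/1.2531 = 0.798

0.798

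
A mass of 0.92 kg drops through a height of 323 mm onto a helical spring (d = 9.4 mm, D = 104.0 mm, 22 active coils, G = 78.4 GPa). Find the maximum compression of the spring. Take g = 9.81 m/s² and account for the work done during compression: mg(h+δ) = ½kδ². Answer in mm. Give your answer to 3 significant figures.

46.4 mm

k = Gd⁴/(8D³N_a) = (78.4×10³)(9.4⁴)/(8·104.0³·22) = 3.0918 N/mm
W = mg = 0.92 × 9.81 = 9.0252 N
½kδ² − Wδ − Wh = 0 → δ = (W + √(W² + 2kWh))/k
δ = (9.0252 + √(81.454 + 18026.2))/3.0918 = (9.0252 + 134.56)/3.0918 = 46.442 mm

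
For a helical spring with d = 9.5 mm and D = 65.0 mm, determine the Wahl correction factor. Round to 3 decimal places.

C = D/d = 65.0/9.5 = 6.8421
K_W = (4C−1)/(4C−4) + 0.615/C = 26.368/23.368 + 0.0899 = 1.2183

1.218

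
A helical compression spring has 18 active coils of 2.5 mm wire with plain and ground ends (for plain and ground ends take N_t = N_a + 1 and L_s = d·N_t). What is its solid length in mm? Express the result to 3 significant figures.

plain and ground ends: N_t = N_a + 1 = 18 + 1 = 19
L_s = d·N_t = 2.5 × 19 = 47.5 mm

47.5 mm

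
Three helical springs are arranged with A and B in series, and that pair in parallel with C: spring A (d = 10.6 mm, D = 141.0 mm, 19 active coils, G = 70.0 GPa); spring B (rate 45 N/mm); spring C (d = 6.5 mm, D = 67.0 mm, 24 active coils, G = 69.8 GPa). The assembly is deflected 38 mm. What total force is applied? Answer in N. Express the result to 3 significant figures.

157 N

k_A = Gd⁴/(8D³N_a) = (70.0×10³)(10.6⁴)/(8·141.0³·19) = 2.0741 N/mm
k_C = Gd⁴/(8D³N_a) = (69.8×10³)(6.5⁴)/(8·67.0³·24) = 2.1577 N/mm
Springs A,B series: k_AB = 1/(1/2.0741+1/45) = 1.9827 N/mm; parallel with C: k_eq = 1.9827+2.1577 = 4.1403 N/mm
F = k_eq·δ = 4.1403·38 = 157.33 N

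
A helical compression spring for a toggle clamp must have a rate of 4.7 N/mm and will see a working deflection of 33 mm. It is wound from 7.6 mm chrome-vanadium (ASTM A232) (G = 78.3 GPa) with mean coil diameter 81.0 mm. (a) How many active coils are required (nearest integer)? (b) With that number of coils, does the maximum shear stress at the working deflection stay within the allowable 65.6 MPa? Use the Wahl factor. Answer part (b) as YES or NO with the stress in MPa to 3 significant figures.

N_a = Gd⁴/(8D³k) = (78.3×10³)(7.6⁴)/(8·81.0³·4.7) = 13.07 → N_a = 13
Actual rate k = Gd⁴/(8D³·13) = 4.7264 N/mm
Working load F = kδ = 4.7264·33 = 155.97 N
C = 81.0/7.6 = 10.6579; K_W = (4C−1)/(4C−4)+0.615/C = 1.1354
τ_max = K_W·8FD/(πd³) = 1.1354·73.287 = 83.207 MPa
τ_max > 65.6 MPa → exceeds allowable

(a) 13 coils; (b) NO, τ_max = 83.2 MPa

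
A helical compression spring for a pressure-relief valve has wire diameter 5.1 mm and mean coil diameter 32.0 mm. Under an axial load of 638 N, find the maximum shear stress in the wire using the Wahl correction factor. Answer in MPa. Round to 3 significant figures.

Spring index C = D/d = 32.0/5.1 = 6.2745
K_W = (4C−1)/(4C−4) + 0.615/C = 24.098/21.098 + 0.0980 = 1.2402
τ₀ = 8FD/(πd³) = 8·638·32.0/(π·5.1³) = 163328/416.74 = 391.92 MPa
τ_max = K·τ₀ = 1.2402 × 391.92 = 486.07 MPa

486 MPa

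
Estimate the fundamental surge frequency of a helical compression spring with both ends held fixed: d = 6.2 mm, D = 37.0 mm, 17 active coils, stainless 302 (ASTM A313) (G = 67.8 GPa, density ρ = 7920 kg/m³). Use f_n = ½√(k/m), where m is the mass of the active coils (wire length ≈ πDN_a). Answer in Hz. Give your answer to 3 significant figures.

87.7 Hz

k = Gd⁴/(8D³N_a) = (67.8×10³)(6.2⁴)/(8·37.0³·17) = 14.543 N/mm = 14543 N/m
Wire length L = πDN_a = π·37.0·17 = 1976.1 mm
m = ρ·(πd²/4)·L = 7920 × 30.191×10⁻⁶ m² × 1.9761 m = 0.4725 kg
f_n = ½√(k/m) = 0.5·√(14543/0.4725) = 0.5·√(30779) = 87.72 Hz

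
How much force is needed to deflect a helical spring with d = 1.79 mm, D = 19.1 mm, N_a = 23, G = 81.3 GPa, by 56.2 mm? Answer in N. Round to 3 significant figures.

36.6 N

k = Gd⁴/(8D³N_a) = (81.3×10³)(1.79⁴)/(8·19.1³·23) = 0.65101 N/mm
F = k·δ = 0.65101 × 56.2 = 36.587 N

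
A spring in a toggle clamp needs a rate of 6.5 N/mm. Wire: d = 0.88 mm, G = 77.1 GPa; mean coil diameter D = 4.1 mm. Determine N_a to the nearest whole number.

13

N_a = Gd⁴/(8D³k) = (77.1×10³ × 0.88⁴)/(8 × 4.1³ × 6.5)
    = 46236.5 / 3583.89 = 12.9 → 13 coils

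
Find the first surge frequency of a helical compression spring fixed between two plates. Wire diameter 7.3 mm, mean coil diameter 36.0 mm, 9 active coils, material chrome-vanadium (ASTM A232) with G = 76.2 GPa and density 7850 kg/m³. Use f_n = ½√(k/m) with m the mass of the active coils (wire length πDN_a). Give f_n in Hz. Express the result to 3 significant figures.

219 Hz

k = Gd⁴/(8D³N_a) = (76.2×10³)(7.3⁴)/(8·36.0³·9) = 64.418 N/mm = 64418 N/m
Wire length L = πDN_a = π·36.0·9 = 1017.9 mm
m = ρ·(πd²/4)·L = 7850 × 41.854×10⁻⁶ m² × 1.0179 m = 0.33443 kg
f_n = ½√(k/m) = 0.5·√(64418/0.33443) = 0.5·√(1.9262e+05) = 219.44 Hz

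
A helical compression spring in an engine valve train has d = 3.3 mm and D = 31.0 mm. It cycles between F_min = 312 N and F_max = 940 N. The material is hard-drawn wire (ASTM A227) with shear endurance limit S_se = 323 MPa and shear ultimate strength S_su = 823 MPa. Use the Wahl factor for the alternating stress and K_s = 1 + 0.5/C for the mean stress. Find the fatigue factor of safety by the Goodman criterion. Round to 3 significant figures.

C = D/d = 31.0/3.3 = 9.3939; K_W = (4C−1)/(4C−4)+0.615/C = 1.1548; K_s = 1+0.5/C = 1.0532
F_a = (F_max−F_min)/2 = 314 N; F_m = (F_max+F_min)/2 = 626 N
τ_a = K_W·8F_aD/(πd³) = 1.1548 × 689.75 = 796.53 MPa
τ_m = K_s·8F_mD/(πd³) = 1.0532 × 1375.1 = 1448.3 MPa
Goodman: 1/n_f = τ_a/S_se + τ_m/S_su = 796.53/323 + 1448.3/823 = 2.46604 + 1.75977 = 4.2258
n_f = 1/4.2258 = 0.2366

0.237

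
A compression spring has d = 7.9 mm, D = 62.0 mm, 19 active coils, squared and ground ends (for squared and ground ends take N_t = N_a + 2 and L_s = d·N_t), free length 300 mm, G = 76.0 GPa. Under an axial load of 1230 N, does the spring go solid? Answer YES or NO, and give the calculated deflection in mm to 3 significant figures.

k = Gd⁴/(8D³N_a) = (76.0×10³)(7.9⁴)/(8·62.0³·19) = 8.1715 N/mm
N_t = 21; L_s = 7.9·21 = 165.9 mm; δ_solid = L₀ − L_s = 300 − 165.9 = 134.1 mm
δ = F/k = 1230/8.1715 = 150.52 mm
δ ≥ δ_solid → spring goes solid

YES, δ = 151 mm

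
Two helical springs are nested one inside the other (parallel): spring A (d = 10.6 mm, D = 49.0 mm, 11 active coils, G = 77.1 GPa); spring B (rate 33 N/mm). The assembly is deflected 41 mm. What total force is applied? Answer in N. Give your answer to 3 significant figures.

5210 N

k_A = Gd⁴/(8D³N_a) = (77.1×10³)(10.6⁴)/(8·49.0³·11) = 94.017 N/mm
Parallel: k_eq = 94.017 + 33 = 127.02 N/mm
F = k_eq·δ = 127.02·41 = 5207.7 N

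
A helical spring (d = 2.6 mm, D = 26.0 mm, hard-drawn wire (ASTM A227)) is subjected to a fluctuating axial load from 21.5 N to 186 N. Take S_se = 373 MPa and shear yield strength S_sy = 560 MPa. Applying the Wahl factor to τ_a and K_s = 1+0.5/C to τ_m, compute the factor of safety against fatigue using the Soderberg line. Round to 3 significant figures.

C = D/d = 26.0/2.6 = 10.0000; K_W = (4C−1)/(4C−4)+0.615/C = 1.1448; K_s = 1+0.5/C = 1.0500
F_a = (F_max−F_min)/2 = 82.25 N; F_m = (F_max+F_min)/2 = 103.75 N
τ_a = K_W·8F_aD/(πd³) = 1.1448 × 309.83 = 354.71 MPa
τ_m = K_s·8F_mD/(πd³) = 1.0500 × 390.82 = 410.37 MPa
Soderberg: 1/n_f = τ_a/S_se + τ_m/S_sy = 354.71/373 + 410.37/560 = 0.95096 + 0.73280 = 1.6838
n_f = 1/1.6838 = 0.5939

0.594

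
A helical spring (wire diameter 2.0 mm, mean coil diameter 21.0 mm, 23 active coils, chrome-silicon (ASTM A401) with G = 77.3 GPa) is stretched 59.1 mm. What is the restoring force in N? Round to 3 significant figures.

42.9 N

k = Gd⁴/(8D³N_a) = (77.3×10³)(2.0⁴)/(8·21.0³·23) = 0.72581 N/mm
F = k·δ = 0.72581 × 59.1 = 42.895 N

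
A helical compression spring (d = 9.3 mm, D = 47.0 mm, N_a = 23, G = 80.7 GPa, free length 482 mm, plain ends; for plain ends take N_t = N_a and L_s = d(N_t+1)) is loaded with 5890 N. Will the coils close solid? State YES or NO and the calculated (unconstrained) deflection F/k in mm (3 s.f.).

NO, δ = 186 mm

k = Gd⁴/(8D³N_a) = (80.7×10³)(9.3⁴)/(8·47.0³·23) = 31.6 N/mm
N_t = 23; L_s = 9.3·24 = 223.2 mm; δ_solid = L₀ − L_s = 482 − 223.2 = 258.8 mm
δ = F/k = 5890/31.6 = 186.39 mm
δ < δ_solid → spring does not go solid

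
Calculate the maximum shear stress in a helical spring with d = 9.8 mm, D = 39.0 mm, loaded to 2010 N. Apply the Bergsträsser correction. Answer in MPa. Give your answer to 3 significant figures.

Spring index C = D/d = 39.0/9.8 = 3.9796
K_B = (4C+2)/(4C−3) = 17.918/12.918 = 1.3870
τ₀ = 8FD/(πd³) = 8·2010·39.0/(π·9.8³) = 627120/2956.8 = 212.09 MPa
τ_max = K·τ₀ = 1.3870 × 212.09 = 294.18 MPa

294 MPa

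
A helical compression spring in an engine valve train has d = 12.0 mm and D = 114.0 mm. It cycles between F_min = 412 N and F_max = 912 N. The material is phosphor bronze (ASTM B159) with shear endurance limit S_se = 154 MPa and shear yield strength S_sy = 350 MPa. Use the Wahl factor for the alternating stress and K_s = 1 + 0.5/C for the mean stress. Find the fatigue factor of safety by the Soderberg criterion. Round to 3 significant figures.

C = D/d = 114.0/12.0 = 9.5000; K_W = (4C−1)/(4C−4)+0.615/C = 1.1530; K_s = 1+0.5/C = 1.0526
F_a = (F_max−F_min)/2 = 250 N; F_m = (F_max+F_min)/2 = 662 N
τ_a = K_W·8F_aD/(πd³) = 1.1530 × 41.999 = 48.424 MPa
τ_m = K_s·8F_mD/(πd³) = 1.0526 × 111.21 = 117.07 MPa
Soderberg: 1/n_f = τ_a/S_se + τ_m/S_sy = 48.424/154 + 117.07/350 = 0.31444 + 0.33448 = 0.64892
n_f = 1/0.64892 = 1.541

1.54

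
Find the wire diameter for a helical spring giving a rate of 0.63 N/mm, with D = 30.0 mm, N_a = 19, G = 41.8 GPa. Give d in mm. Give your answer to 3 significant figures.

2.80 mm

d = (8D³N_a·k / G)^(1/4) = (8·30.0³·19·0.63 / (41.8×10³))^0.25
  = (61.855)^0.25 = 2.8044 mm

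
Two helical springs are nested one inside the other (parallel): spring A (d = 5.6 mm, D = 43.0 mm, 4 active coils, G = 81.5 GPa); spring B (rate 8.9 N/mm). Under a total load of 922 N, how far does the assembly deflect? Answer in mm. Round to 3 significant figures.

k_A = Gd⁴/(8D³N_a) = (81.5×10³)(5.6⁴)/(8·43.0³·4) = 31.503 N/mm
Parallel: k_eq = 31.503 + 8.9 = 40.403 N/mm
δ = F/k_eq = 922/40.403 = 22.82 mm

22.8 mm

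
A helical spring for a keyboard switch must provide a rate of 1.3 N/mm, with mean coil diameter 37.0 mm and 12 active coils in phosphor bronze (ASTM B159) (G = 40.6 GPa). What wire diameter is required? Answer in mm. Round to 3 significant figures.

d = (8D³N_a·k / G)^(1/4) = (8·37.0³·12·1.3 / (40.6×10³))^0.25
  = (155.7)^0.25 = 3.5324 mm

3.53 mm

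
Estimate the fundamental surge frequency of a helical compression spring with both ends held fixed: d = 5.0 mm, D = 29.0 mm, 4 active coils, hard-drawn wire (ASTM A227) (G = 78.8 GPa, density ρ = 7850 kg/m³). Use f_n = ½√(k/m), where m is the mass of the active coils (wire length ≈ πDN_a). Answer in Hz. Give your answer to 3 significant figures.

530 Hz

k = Gd⁴/(8D³N_a) = (78.8×10³)(5.0⁴)/(8·29.0³·4) = 63.105 N/mm = 63105 N/m
Wire length L = πDN_a = π·29.0·4 = 364.42 mm
m = ρ·(πd²/4)·L = 7850 × 19.635×10⁻⁶ m² × 0.36442 m = 0.05617 kg
f_n = ½√(k/m) = 0.5·√(63105/0.05617) = 0.5·√(1.1235e+06) = 529.97 Hz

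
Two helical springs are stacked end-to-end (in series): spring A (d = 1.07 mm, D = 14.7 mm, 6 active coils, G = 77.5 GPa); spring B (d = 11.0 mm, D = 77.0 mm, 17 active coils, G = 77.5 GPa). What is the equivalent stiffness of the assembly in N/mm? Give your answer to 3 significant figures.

0.643 N/mm

k_A = Gd⁴/(8D³N_a) = (77.5×10³)(1.07⁴)/(8·14.7³·6) = 0.66626 N/mm
k_B = Gd⁴/(8D³N_a) = (77.5×10³)(11.0⁴)/(8·77.0³·17) = 18.275 N/mm
Series: 1/k_eq = 1/0.66626 + 1/18.275 = 1.5556; k_eq = 0.64282 N/mm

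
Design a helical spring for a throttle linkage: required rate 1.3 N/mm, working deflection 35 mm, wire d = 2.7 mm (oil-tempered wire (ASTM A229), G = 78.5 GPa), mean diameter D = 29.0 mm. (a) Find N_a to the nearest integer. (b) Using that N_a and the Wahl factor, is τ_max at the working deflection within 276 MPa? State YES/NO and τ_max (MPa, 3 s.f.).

N_a = Gd⁴/(8D³k) = (78.5×10³)(2.7⁴)/(8·29.0³·1.3) = 16.45 → N_a = 16
Actual rate k = Gd⁴/(8D³·16) = 1.3364 N/mm
Working load F = kδ = 1.3364·35 = 46.772 N
C = 29.0/2.7 = 10.7407; K_W = (4C−1)/(4C−4)+0.615/C = 1.1343
τ_max = K_W·8FD/(πd³) = 1.1343·175.48 = 199.04 MPa
τ_max ≤ 276 MPa → acceptable

(a) 16 coils; (b) YES, τ_max = 199 MPa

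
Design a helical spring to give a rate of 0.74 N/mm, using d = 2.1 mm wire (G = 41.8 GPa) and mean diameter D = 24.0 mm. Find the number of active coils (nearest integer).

10

N_a = Gd⁴/(8D³k) = (41.8×10³ × 2.1⁴)/(8 × 24.0³ × 0.74)
    = 812931 / 81838.1 = 9.933 → 10 coils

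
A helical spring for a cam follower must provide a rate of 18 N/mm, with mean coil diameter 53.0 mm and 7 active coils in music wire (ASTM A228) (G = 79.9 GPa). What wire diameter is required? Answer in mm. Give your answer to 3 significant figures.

d = (8D³N_a·k / G)^(1/4) = (8·53.0³·7·18 / (79.9×10³))^0.25
  = (1878.2)^0.25 = 6.5832 mm

6.58 mm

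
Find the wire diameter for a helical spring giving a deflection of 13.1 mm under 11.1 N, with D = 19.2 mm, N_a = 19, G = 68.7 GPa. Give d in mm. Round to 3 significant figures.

1.91 mm

Required rate k = F/δ = 11.1/13.1 = 0.84733 N/mm
d = (8D³N_a·k / G)^(1/4) = (8·19.2³·19·0.84733 / (68.7×10³))^0.25
  = (13.269)^0.25 = 1.9086 mm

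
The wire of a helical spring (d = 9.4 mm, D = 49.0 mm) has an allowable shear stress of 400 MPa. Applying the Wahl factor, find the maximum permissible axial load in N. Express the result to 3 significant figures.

2050 N

C = D/d = 49.0/9.4 = 5.2128
K_W = (4C−1)/(4C−4) + 0.615/C = 19.851/16.851 + 0.1180 = 1.2960
τ_max = K·8FD/(πd³) → F_max = τ_allow·πd³/(8DK)
F_max = 400·π·9.4³/(8·49.0·1.2960) = 1.0437e+06/508.04 = 2054.5 N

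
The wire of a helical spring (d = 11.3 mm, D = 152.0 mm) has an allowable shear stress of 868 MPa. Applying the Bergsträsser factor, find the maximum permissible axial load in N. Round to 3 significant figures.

2950 N

C = D/d = 152.0/11.3 = 13.4513
K_B = (4C+2)/(4C−3) = 55.805/50.805 = 1.0984
τ_max = K·8FD/(πd³) → F_max = τ_allow·πd³/(8DK)
F_max = 868·π·11.3³/(8·152.0·1.0984) = 3.9346e+06/1335.7 = 2945.8 N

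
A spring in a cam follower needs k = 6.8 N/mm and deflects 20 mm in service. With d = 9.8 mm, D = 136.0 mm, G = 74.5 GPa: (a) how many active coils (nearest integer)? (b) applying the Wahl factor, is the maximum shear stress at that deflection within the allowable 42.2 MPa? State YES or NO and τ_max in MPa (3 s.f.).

N_a = Gd⁴/(8D³k) = (74.5×10³)(9.8⁴)/(8·136.0³·6.8) = 5.022 → N_a = 5
Actual rate k = Gd⁴/(8D³·5) = 6.8294 N/mm
Working load F = kδ = 6.8294·20 = 136.59 N
C = 136.0/9.8 = 13.8776; K_W = (4C−1)/(4C−4)+0.615/C = 1.1026
τ_max = K_W·8FD/(πd³) = 1.1026·50.259 = 55.414 MPa
τ_max > 42.2 MPa → exceeds allowable

(a) 5 coils; (b) NO, τ_max = 55.4 MPa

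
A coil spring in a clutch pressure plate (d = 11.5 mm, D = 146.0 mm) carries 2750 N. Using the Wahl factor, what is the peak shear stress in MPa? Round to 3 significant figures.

Spring index C = D/d = 146.0/11.5 = 12.6957
K_W = (4C−1)/(4C−4) + 0.615/C = 49.783/46.783 + 0.0484 = 1.1126
τ₀ = 8FD/(πd³) = 8·2750·146.0/(π·11.5³) = 3.212e+06/4778 = 672.25 MPa
τ_max = K·τ₀ = 1.1126 × 672.25 = 747.93 MPa

748 MPa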